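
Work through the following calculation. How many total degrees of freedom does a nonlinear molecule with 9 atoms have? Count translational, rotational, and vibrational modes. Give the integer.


Step 1: Translational DOF = 3
Step 2: Rotational DOF (nonlinear) = 3
Step 3: Vibrational DOF = 3*9 - 6 = 21
Step 4: Total = 3 + 3 + 21 = 27

27


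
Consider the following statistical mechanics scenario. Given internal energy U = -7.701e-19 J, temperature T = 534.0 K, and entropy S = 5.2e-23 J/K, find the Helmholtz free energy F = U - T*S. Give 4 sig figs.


Step 1: T*S = 534.0 * 5.2e-23 = 2.777e-20 J
Step 2: F = U - T*S = -7.701e-19 - 2.777e-20
Step 3: F = -7.979e-19 J

-7.979e-19


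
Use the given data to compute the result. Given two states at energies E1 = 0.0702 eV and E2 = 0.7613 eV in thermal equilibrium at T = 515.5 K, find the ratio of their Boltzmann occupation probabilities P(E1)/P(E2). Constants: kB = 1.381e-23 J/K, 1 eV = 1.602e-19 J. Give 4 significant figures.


Step 1: Compute energy difference dE = E1 - E2 = 0.0702 - 0.7613 = -0.6911 eV
Step 2: Convert to Joules: dE_J = -0.6911 * 1.602e-19 = -1.107e-19 J
Step 3: Compute exponent = -dE_J / (kB * T) = -(-1.107e-19) / (1.381e-23 * 515.5) = 15.55
Step 4: P(E1)/P(E2) = exp(15.55) = 5.676e+06

5.676e+06


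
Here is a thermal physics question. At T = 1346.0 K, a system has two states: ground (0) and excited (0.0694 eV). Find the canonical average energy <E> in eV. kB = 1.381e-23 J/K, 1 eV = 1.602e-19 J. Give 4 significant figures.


Step 1: beta*E = 0.0694*1.602e-19/(1.381e-23*1346.0) = 0.5981
Step 2: exp(-beta*E) = 0.5498
Step 3: <E> = 0.0694*0.5498/(1+0.5498) = 0.02462 eV

0.02462


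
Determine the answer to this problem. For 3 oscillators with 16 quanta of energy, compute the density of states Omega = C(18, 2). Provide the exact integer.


Step 1: Use binomial coefficient C(18, 2)
Step 2: Numerator = 18! / 16!
Step 3: Denominator = 2!
Step 4: Omega = 153

153


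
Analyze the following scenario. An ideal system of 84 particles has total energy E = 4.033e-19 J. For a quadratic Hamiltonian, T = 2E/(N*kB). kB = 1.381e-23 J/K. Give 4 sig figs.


Step 1: Numerator = 2*E = 2*4.033e-19 = 8.066e-19 J
Step 2: Denominator = N*kB = 84*1.381e-23 = 1.16e-21
Step 3: T = 8.066e-19 / 1.16e-21 = 695.3 K

695.3


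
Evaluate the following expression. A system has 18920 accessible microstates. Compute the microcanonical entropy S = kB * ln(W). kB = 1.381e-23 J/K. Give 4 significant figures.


Step 1: ln(W) = ln(18920) = 9.848
Step 2: S = kB * ln(W) = 1.381e-23 * 9.848
Step 3: S = 1.36e-22 J/K

1.36e-22


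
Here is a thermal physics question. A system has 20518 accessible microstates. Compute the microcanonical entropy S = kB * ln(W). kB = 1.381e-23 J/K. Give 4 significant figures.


Step 1: ln(W) = ln(20518) = 9.929
Step 2: S = kB * ln(W) = 1.381e-23 * 9.929
Step 3: S = 1.371e-22 J/K

1.371e-22


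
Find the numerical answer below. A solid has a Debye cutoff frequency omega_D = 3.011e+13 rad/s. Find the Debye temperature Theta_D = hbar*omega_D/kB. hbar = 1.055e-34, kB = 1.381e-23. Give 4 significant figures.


Step 1: hbar*omega_D = 1.055e-34 * 3.011e+13 = 3.177e-21 J
Step 2: Theta_D = 3.177e-21 / 1.381e-23
Step 3: Theta_D = 230 K

230


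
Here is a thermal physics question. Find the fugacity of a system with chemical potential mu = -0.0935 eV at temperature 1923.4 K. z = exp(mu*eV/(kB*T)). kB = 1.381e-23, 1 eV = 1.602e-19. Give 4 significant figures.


Step 1: Convert mu to Joules: -0.0935*1.602e-19 = -1.498e-20 J
Step 2: kB*T = 1.381e-23*1923.4 = 2.656e-20 J
Step 3: mu/(kB*T) = -0.5639
Step 4: z = exp(-0.5639) = 0.569

0.569


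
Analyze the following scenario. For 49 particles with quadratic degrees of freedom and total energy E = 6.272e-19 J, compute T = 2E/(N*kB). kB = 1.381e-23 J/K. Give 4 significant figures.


Step 1: Numerator = 2*E = 2*6.272e-19 = 1.254e-18 J
Step 2: Denominator = N*kB = 49*1.381e-23 = 6.767e-22
Step 3: T = 1.254e-18 / 6.767e-22 = 1854 K

1854


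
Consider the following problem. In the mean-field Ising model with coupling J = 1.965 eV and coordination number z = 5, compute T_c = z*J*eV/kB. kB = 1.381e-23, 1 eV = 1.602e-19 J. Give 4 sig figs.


Step 1: z*J = 5*1.965 = 9.825 eV
Step 2: Convert to Joules: 9.825*1.602e-19 = 1.574e-18 J
Step 3: T_c = 1.574e-18 / 1.381e-23 = 1.14e+05 K

1.14e+05


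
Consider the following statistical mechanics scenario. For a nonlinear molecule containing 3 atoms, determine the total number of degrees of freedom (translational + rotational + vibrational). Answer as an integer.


Step 1: Translational DOF = 3
Step 2: Rotational DOF (nonlinear) = 3
Step 3: Vibrational DOF = 3*3 - 6 = 3
Step 4: Total = 3 + 3 + 3 = 9

9


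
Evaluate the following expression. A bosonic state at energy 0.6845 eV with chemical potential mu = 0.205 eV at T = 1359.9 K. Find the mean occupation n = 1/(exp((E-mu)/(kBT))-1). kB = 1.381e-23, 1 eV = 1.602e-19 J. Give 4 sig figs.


Step 1: (E - mu) = 0.4795 eV
Step 2: x = (E-mu)*eV/(kB*T) = 0.4795*1.602e-19/(1.381e-23*1359.9) = 4.09
Step 3: exp(x) = 59.76
Step 4: n = 1/(exp(x)-1) = 0.01702

0.01702


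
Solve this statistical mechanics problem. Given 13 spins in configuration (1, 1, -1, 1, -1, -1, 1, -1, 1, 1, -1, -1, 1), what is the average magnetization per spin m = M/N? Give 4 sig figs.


Step 1: Count up spins (+1): 7, down spins (-1): 6
Step 2: Total magnetization M = 7 - 6 = 1
Step 3: m = M/N = 1/13 = 0.07692

0.07692


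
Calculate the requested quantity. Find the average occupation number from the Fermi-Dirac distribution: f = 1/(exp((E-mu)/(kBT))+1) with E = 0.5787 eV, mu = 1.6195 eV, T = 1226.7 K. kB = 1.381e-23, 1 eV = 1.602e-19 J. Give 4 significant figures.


Step 1: (E - mu) = 0.5787 - 1.6195 = -1.041 eV
Step 2: Convert: (E-mu)*eV = -1.667e-19 J
Step 3: x = (E-mu)*eV/(kB*T) = -9.842
Step 4: f = 1/(exp(-9.842)+1) = 0.9999

0.9999


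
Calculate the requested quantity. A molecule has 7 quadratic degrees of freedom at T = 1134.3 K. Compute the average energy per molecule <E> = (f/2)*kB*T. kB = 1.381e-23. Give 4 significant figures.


Step 1: f/2 = 7/2 = 3.5
Step 2: kB*T = 1.381e-23 * 1134.3 = 1.566e-20
Step 3: <E> = 3.5 * 1.566e-20 = 5.483e-20 J

5.483e-20


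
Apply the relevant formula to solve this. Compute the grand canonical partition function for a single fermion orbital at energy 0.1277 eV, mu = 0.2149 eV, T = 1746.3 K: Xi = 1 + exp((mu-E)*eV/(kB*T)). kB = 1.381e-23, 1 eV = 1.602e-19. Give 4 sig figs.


Step 1: (mu - E) = 0.2149 - 0.1277 = 0.0872 eV
Step 2: x = (mu-E)*eV/(kB*T) = 0.0872*1.602e-19/(1.381e-23*1746.3) = 0.5793
Step 3: exp(x) = 1.785
Step 4: Xi = 1 + 1.785 = 2.785

2.785


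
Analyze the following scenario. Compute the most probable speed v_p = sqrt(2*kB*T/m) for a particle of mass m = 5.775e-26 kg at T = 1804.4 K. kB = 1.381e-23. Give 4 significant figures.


Step 1: Numerator = 2*kB*T = 2*1.381e-23*1804.4 = 4.984e-20
Step 2: Ratio = 4.984e-20 / 5.775e-26 = 8.63e+05
Step 3: v_p = sqrt(8.63e+05) = 929 m/s

929


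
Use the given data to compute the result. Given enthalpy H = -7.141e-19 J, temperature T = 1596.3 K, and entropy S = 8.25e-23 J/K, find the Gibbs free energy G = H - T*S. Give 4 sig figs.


Step 1: T*S = 1596.3 * 8.25e-23 = 1.317e-19 J
Step 2: G = H - T*S = -7.141e-19 - 1.317e-19
Step 3: G = -8.458e-19 J

-8.458e-19


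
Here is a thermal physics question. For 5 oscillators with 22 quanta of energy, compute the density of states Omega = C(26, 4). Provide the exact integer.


Step 1: Use binomial coefficient C(26, 4)
Step 2: Numerator = 26! / 22!
Step 3: Denominator = 4!
Step 4: Omega = 14950

14950


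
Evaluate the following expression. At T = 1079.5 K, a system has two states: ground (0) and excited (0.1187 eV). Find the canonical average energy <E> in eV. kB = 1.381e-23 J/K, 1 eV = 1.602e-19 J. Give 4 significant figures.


Step 1: beta*E = 0.1187*1.602e-19/(1.381e-23*1079.5) = 1.276
Step 2: exp(-beta*E) = 0.2793
Step 3: <E> = 0.1187*0.2793/(1+0.2793) = 0.02591 eV

0.02591


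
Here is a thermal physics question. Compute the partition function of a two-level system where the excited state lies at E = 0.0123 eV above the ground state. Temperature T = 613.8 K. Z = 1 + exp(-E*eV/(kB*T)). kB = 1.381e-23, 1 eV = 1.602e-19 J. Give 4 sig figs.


Step 1: Compute beta*E = E*eV/(kB*T) = 0.0123*1.602e-19/(1.381e-23*613.8) = 0.2325
Step 2: exp(-beta*E) = exp(-0.2325) = 0.7926
Step 3: Z = 1 + 0.7926 = 1.793

1.793


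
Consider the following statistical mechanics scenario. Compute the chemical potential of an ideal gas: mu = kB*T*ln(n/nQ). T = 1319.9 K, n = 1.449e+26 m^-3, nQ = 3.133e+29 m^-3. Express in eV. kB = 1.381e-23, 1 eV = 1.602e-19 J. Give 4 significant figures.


Step 1: n/nQ = 1.449e+26/3.133e+29 = 0.0004625
Step 2: ln(n/nQ) = -7.679
Step 3: mu = kB*T*ln(n/nQ) = 1.823e-20*-7.679 = -1.4e-19 J
Step 4: Convert to eV: -1.4e-19/1.602e-19 = -0.8737 eV

-0.8737


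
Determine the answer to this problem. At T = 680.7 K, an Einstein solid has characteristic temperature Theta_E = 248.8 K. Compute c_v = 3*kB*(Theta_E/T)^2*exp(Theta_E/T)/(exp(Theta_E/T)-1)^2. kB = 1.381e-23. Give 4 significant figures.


Step 1: x = Theta_E/T = 248.8/680.7 = 0.3655
Step 2: x^2 = 0.1336
Step 3: exp(x) = 1.441
Step 4: c_v = 3*1.381e-23*0.1336*1.441/(1.441-1)^2 = 4.097e-23

4.097e-23


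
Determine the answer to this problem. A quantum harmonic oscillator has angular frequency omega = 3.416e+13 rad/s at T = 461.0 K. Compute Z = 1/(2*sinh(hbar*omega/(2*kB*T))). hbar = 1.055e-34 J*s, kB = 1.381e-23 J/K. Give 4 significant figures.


Step 1: Compute x = hbar*omega/(kB*T) = 1.055e-34*3.416e+13/(1.381e-23*461.0) = 0.5661
Step 2: x/2 = 0.283
Step 3: sinh(x/2) = 0.2868
Step 4: Z = 1/(2*0.2868) = 1.743

1.743


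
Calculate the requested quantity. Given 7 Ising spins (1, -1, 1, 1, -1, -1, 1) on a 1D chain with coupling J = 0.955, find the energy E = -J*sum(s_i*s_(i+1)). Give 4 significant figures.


Step 1: Nearest-neighbor products: -1, -1, 1, -1, 1, -1
Step 2: Sum of products = -2
Step 3: E = -0.955 * -2 = 1.91

1.91


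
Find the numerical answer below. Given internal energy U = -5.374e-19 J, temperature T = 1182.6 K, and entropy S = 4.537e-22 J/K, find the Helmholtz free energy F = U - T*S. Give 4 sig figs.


Step 1: T*S = 1182.6 * 4.537e-22 = 5.365e-19 J
Step 2: F = U - T*S = -5.374e-19 - 5.365e-19
Step 3: F = -1.074e-18 J

-1.074e-18


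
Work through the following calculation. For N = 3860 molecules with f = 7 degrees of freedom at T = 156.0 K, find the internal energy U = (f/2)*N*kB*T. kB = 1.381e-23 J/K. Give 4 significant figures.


Step 1: f/2 = 7/2 = 3.5
Step 2: N*kB*T = 3860*1.381e-23*156.0 = 8.316e-18
Step 3: U = 3.5 * 8.316e-18 = 2.911e-17 J

2.911e-17


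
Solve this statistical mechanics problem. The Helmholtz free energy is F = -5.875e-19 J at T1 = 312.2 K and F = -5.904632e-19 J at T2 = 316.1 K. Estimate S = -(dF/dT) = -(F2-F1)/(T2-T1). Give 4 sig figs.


Step 1: dF = F2 - F1 = -5.904632e-19 - (-5.875e-19) = -2.9632e-21 J
Step 2: dT = T2 - T1 = 316.1 - 312.2 = 3.9 K
Step 3: S = -dF/dT = -(-2.9632e-21)/3.9 = 7.598e-22 J/K

7.598e-22


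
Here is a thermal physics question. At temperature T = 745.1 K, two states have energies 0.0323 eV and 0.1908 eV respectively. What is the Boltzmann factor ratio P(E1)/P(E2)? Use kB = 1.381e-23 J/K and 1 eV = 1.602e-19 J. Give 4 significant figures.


Step 1: Compute energy difference dE = E1 - E2 = 0.0323 - 0.1908 = -0.1585 eV
Step 2: Convert to Joules: dE_J = -0.1585 * 1.602e-19 = -2.539e-20 J
Step 3: Compute exponent = -dE_J / (kB * T) = -(-2.539e-20) / (1.381e-23 * 745.1) = 2.468
Step 4: P(E1)/P(E2) = exp(2.468) = 11.79

11.79


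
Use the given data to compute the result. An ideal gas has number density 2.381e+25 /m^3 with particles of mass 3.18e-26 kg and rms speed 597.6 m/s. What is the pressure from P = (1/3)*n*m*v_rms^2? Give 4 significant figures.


Step 1: v_rms^2 = 597.6^2 = 3.571e+05
Step 2: n*m = 2.381e+25*3.18e-26 = 0.7572
Step 3: P = (1/3)*0.7572*3.571e+05 = 9.013e+04 Pa

9.013e+04


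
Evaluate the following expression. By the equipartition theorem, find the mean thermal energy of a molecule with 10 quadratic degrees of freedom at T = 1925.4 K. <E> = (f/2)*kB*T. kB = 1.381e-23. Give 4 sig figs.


Step 1: f/2 = 10/2 = 5
Step 2: kB*T = 1.381e-23 * 1925.4 = 2.659e-20
Step 3: <E> = 5 * 2.659e-20 = 1.329e-19 J

1.329e-19


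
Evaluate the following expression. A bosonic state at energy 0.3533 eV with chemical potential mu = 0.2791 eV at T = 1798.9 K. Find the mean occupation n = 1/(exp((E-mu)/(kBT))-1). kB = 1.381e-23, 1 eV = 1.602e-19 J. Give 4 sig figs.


Step 1: (E - mu) = 0.0742 eV
Step 2: x = (E-mu)*eV/(kB*T) = 0.0742*1.602e-19/(1.381e-23*1798.9) = 0.4785
Step 3: exp(x) = 1.614
Step 4: n = 1/(exp(x)-1) = 1.63

1.63


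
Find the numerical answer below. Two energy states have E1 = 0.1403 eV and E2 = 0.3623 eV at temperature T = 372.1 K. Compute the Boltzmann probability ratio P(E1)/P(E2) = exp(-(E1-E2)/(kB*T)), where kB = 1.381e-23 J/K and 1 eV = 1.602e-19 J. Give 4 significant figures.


Step 1: Compute energy difference dE = E1 - E2 = 0.1403 - 0.3623 = -0.222 eV
Step 2: Convert to Joules: dE_J = -0.222 * 1.602e-19 = -3.556e-20 J
Step 3: Compute exponent = -dE_J / (kB * T) = -(-3.556e-20) / (1.381e-23 * 372.1) = 6.921
Step 4: P(E1)/P(E2) = exp(6.921) = 1013

1013


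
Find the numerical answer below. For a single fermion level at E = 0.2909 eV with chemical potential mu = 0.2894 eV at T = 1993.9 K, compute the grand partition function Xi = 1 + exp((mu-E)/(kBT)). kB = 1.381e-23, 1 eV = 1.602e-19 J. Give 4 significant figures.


Step 1: (mu - E) = 0.2894 - 0.2909 = -0.0015 eV
Step 2: x = (mu-E)*eV/(kB*T) = -0.0015*1.602e-19/(1.381e-23*1993.9) = -0.008727
Step 3: exp(x) = 0.9913
Step 4: Xi = 1 + 0.9913 = 1.991

1.991


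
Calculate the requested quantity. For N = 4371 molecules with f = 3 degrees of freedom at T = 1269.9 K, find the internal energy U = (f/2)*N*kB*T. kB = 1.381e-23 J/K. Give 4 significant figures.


Step 1: f/2 = 3/2 = 1.5
Step 2: N*kB*T = 4371*1.381e-23*1269.9 = 7.666e-17
Step 3: U = 1.5 * 7.666e-17 = 1.15e-16 J

1.15e-16


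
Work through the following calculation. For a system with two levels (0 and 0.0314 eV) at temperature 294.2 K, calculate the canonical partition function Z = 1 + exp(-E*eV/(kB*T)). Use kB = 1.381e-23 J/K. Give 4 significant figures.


Step 1: Compute beta*E = E*eV/(kB*T) = 0.0314*1.602e-19/(1.381e-23*294.2) = 1.238
Step 2: exp(-beta*E) = exp(-1.238) = 0.2899
Step 3: Z = 1 + 0.2899 = 1.29

1.29


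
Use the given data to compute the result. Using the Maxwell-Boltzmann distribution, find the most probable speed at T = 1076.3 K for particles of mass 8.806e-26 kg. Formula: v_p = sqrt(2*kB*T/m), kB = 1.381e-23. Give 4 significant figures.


Step 1: Numerator = 2*kB*T = 2*1.381e-23*1076.3 = 2.973e-20
Step 2: Ratio = 2.973e-20 / 8.806e-26 = 3.376e+05
Step 3: v_p = sqrt(3.376e+05) = 581 m/s

581


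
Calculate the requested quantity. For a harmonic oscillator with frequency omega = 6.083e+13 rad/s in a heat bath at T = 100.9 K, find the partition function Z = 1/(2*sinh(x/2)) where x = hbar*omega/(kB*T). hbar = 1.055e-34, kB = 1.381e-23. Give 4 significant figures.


Step 1: Compute x = hbar*omega/(kB*T) = 1.055e-34*6.083e+13/(1.381e-23*100.9) = 4.606
Step 2: x/2 = 2.303
Step 3: sinh(x/2) = 4.951
Step 4: Z = 1/(2*4.951) = 0.101

0.101


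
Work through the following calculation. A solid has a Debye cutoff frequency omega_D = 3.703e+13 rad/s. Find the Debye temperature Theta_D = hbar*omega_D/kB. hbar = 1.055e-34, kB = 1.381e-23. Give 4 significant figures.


Step 1: hbar*omega_D = 1.055e-34 * 3.703e+13 = 3.907e-21 J
Step 2: Theta_D = 3.907e-21 / 1.381e-23
Step 3: Theta_D = 282.9 K

282.9


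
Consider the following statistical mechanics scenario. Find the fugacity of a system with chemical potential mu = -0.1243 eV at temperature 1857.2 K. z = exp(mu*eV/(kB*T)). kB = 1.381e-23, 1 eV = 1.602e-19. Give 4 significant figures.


Step 1: Convert mu to Joules: -0.1243*1.602e-19 = -1.991e-20 J
Step 2: kB*T = 1.381e-23*1857.2 = 2.565e-20 J
Step 3: mu/(kB*T) = -0.7764
Step 4: z = exp(-0.7764) = 0.4601

0.4601


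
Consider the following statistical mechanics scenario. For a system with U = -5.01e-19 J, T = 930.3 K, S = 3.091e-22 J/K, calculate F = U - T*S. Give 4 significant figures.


Step 1: T*S = 930.3 * 3.091e-22 = 2.876e-19 J
Step 2: F = U - T*S = -5.01e-19 - 2.876e-19
Step 3: F = -7.886e-19 J

-7.886e-19


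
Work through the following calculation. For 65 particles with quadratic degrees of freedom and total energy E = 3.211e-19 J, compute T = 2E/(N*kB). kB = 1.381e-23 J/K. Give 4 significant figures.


Step 1: Numerator = 2*E = 2*3.211e-19 = 6.422e-19 J
Step 2: Denominator = N*kB = 65*1.381e-23 = 8.977e-22
Step 3: T = 6.422e-19 / 8.977e-22 = 715.4 K

715.4


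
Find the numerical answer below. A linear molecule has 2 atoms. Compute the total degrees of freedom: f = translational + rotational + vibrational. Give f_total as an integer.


Step 1: Translational DOF = 3
Step 2: Rotational DOF (linear) = 2
Step 3: Vibrational DOF = 3*2 - 5 = 1
Step 4: Total = 3 + 2 + 1 = 6

6


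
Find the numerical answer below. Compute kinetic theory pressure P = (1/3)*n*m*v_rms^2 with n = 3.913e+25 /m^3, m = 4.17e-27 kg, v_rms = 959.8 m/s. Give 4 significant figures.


Step 1: v_rms^2 = 959.8^2 = 9.212e+05
Step 2: n*m = 3.913e+25*4.17e-27 = 0.1632
Step 3: P = (1/3)*0.1632*9.212e+05 = 5.011e+04 Pa

5.011e+04


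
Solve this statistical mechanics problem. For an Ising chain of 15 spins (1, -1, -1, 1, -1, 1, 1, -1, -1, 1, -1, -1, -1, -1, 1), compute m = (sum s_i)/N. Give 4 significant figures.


Step 1: Count up spins (+1): 6, down spins (-1): 9
Step 2: Total magnetization M = 6 - 9 = -3
Step 3: m = M/N = -3/15 = -0.2

-0.2


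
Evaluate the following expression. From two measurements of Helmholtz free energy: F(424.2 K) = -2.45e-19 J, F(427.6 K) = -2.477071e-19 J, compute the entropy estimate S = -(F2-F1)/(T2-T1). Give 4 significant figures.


Step 1: dF = F2 - F1 = -2.477071e-19 - (-2.45e-19) = -2.7071e-21 J
Step 2: dT = T2 - T1 = 427.6 - 424.2 = 3.4 K
Step 3: S = -dF/dT = -(-2.7071e-21)/3.4 = 7.962e-22 J/K

7.962e-22


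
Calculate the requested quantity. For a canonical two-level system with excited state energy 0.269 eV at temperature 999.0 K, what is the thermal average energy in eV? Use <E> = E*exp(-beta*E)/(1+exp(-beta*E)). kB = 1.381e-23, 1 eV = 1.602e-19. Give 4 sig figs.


Step 1: beta*E = 0.269*1.602e-19/(1.381e-23*999.0) = 3.124
Step 2: exp(-beta*E) = 0.044
Step 3: <E> = 0.269*0.044/(1+0.044) = 0.01134 eV

0.01134


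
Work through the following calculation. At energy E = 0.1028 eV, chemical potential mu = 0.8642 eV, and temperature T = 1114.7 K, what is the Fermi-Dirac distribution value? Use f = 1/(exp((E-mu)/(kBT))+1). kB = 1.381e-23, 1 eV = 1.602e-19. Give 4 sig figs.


Step 1: (E - mu) = 0.1028 - 0.8642 = -0.7614 eV
Step 2: Convert: (E-mu)*eV = -1.22e-19 J
Step 3: x = (E-mu)*eV/(kB*T) = -7.924
Step 4: f = 1/(exp(-7.924)+1) = 0.9996

0.9996


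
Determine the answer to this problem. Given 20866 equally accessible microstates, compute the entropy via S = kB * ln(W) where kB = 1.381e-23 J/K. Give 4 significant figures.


Step 1: ln(W) = ln(20866) = 9.946
Step 2: S = kB * ln(W) = 1.381e-23 * 9.946
Step 3: S = 1.374e-22 J/K

1.374e-22


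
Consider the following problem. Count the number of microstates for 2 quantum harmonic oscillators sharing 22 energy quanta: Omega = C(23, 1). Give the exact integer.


Step 1: Use binomial coefficient C(23, 1)
Step 2: Numerator = 23! / 22!
Step 3: Denominator = 1!
Step 4: Omega = 23

23


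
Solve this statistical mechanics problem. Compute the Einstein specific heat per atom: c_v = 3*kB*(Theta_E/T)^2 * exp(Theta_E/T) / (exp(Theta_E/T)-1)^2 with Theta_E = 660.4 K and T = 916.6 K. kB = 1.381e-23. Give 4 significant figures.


Step 1: x = Theta_E/T = 660.4/916.6 = 0.7205
Step 2: x^2 = 0.5191
Step 3: exp(x) = 2.055
Step 4: c_v = 3*1.381e-23*0.5191*2.055/(2.055-1)^2 = 3.968e-23

3.968e-23


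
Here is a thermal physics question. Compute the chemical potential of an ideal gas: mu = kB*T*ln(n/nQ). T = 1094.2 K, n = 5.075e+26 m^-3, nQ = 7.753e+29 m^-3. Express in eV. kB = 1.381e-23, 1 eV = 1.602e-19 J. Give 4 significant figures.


Step 1: n/nQ = 5.075e+26/7.753e+29 = 0.0006546
Step 2: ln(n/nQ) = -7.332
Step 3: mu = kB*T*ln(n/nQ) = 1.511e-20*-7.332 = -1.108e-19 J
Step 4: Convert to eV: -1.108e-19/1.602e-19 = -0.6915 eV

-0.6915


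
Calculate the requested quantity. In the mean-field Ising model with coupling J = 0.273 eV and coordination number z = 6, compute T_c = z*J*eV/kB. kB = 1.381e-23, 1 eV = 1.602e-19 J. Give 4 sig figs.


Step 1: z*J = 6*0.273 = 1.638 eV
Step 2: Convert to Joules: 1.638*1.602e-19 = 2.624e-19 J
Step 3: T_c = 2.624e-19 / 1.381e-23 = 1.9e+04 K

1.9e+04


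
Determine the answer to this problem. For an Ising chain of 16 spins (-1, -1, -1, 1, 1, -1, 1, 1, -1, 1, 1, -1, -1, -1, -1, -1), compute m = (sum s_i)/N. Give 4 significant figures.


Step 1: Count up spins (+1): 6, down spins (-1): 10
Step 2: Total magnetization M = 6 - 10 = -4
Step 3: m = M/N = -4/16 = -0.25

-0.25


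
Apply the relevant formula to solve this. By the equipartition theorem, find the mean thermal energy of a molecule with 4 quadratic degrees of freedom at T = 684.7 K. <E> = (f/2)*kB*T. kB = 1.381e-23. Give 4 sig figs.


Step 1: f/2 = 4/2 = 2
Step 2: kB*T = 1.381e-23 * 684.7 = 9.456e-21
Step 3: <E> = 2 * 9.456e-21 = 1.891e-20 J

1.891e-20


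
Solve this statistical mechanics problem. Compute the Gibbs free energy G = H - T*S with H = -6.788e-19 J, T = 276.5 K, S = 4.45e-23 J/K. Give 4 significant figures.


Step 1: T*S = 276.5 * 4.45e-23 = 1.23e-20 J
Step 2: G = H - T*S = -6.788e-19 - 1.23e-20
Step 3: G = -6.911e-19 J

-6.911e-19


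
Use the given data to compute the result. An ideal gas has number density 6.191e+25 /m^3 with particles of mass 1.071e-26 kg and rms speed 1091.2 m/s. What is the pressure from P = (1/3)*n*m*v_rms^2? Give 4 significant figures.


Step 1: v_rms^2 = 1091.2^2 = 1.191e+06
Step 2: n*m = 6.191e+25*1.071e-26 = 0.6631
Step 3: P = (1/3)*0.6631*1.191e+06 = 2.632e+05 Pa

2.632e+05


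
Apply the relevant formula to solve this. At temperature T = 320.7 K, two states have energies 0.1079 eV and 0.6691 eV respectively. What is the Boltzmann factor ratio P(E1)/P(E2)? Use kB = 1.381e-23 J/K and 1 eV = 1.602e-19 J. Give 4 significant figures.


Step 1: Compute energy difference dE = E1 - E2 = 0.1079 - 0.6691 = -0.5612 eV
Step 2: Convert to Joules: dE_J = -0.5612 * 1.602e-19 = -8.99e-20 J
Step 3: Compute exponent = -dE_J / (kB * T) = -(-8.99e-20) / (1.381e-23 * 320.7) = 20.3
Step 4: P(E1)/P(E2) = exp(20.3) = 6.546e+08

6.546e+08


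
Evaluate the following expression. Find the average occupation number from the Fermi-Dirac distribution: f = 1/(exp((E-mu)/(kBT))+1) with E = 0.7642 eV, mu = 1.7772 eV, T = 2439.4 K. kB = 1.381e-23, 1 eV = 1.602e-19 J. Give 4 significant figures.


Step 1: (E - mu) = 0.7642 - 1.7772 = -1.013 eV
Step 2: Convert: (E-mu)*eV = -1.623e-19 J
Step 3: x = (E-mu)*eV/(kB*T) = -4.817
Step 4: f = 1/(exp(-4.817)+1) = 0.992

0.992


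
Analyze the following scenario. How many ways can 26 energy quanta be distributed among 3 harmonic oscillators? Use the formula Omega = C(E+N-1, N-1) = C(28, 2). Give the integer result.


Step 1: Use binomial coefficient C(28, 2)
Step 2: Numerator = 28! / 26!
Step 3: Denominator = 2!
Step 4: Omega = 378

378


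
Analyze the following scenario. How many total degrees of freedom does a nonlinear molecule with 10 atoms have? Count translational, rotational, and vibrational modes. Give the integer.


Step 1: Translational DOF = 3
Step 2: Rotational DOF (nonlinear) = 3
Step 3: Vibrational DOF = 3*10 - 6 = 24
Step 4: Total = 3 + 3 + 24 = 30

30


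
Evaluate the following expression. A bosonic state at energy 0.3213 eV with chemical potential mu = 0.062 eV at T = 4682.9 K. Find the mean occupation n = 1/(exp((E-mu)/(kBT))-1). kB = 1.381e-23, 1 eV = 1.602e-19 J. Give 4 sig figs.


Step 1: (E - mu) = 0.2593 eV
Step 2: x = (E-mu)*eV/(kB*T) = 0.2593*1.602e-19/(1.381e-23*4682.9) = 0.6423
Step 3: exp(x) = 1.901
Step 4: n = 1/(exp(x)-1) = 1.11

1.11


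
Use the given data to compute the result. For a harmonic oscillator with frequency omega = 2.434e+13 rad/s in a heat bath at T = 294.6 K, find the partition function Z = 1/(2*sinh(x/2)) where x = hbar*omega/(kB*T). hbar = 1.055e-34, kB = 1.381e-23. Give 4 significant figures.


Step 1: Compute x = hbar*omega/(kB*T) = 1.055e-34*2.434e+13/(1.381e-23*294.6) = 0.6312
Step 2: x/2 = 0.3156
Step 3: sinh(x/2) = 0.3208
Step 4: Z = 1/(2*0.3208) = 1.558

1.558


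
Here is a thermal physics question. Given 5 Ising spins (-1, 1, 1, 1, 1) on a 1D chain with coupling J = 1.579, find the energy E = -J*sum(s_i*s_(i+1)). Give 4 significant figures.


Step 1: Nearest-neighbor products: -1, 1, 1, 1
Step 2: Sum of products = 2
Step 3: E = -1.579 * 2 = -3.158

-3.158


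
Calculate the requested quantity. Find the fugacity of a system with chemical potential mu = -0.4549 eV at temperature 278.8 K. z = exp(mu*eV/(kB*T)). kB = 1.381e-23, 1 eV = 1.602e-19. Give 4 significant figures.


Step 1: Convert mu to Joules: -0.4549*1.602e-19 = -7.287e-20 J
Step 2: kB*T = 1.381e-23*278.8 = 3.85e-21 J
Step 3: mu/(kB*T) = -18.93
Step 4: z = exp(-18.93) = 6.024e-09

6.024e-09


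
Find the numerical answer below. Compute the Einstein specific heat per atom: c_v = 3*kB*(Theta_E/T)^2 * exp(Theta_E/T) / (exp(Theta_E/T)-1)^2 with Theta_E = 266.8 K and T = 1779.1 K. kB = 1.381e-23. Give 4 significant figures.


Step 1: x = Theta_E/T = 266.8/1779.1 = 0.15
Step 2: x^2 = 0.02249
Step 3: exp(x) = 1.162
Step 4: c_v = 3*1.381e-23*0.02249*1.162/(1.162-1)^2 = 4.135e-23

4.135e-23


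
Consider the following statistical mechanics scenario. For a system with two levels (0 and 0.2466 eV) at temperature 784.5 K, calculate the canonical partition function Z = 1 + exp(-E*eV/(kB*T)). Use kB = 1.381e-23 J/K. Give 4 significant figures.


Step 1: Compute beta*E = E*eV/(kB*T) = 0.2466*1.602e-19/(1.381e-23*784.5) = 3.646
Step 2: exp(-beta*E) = exp(-3.646) = 0.02608
Step 3: Z = 1 + 0.02608 = 1.026

1.026


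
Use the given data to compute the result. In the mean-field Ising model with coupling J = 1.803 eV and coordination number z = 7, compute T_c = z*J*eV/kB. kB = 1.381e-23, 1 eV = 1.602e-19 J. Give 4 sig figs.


Step 1: z*J = 7*1.803 = 12.62 eV
Step 2: Convert to Joules: 12.62*1.602e-19 = 2.022e-18 J
Step 3: T_c = 2.022e-18 / 1.381e-23 = 1.464e+05 K

1.464e+05


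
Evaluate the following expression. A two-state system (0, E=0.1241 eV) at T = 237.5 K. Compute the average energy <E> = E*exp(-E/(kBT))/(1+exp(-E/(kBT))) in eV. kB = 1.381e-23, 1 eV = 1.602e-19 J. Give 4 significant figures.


Step 1: beta*E = 0.1241*1.602e-19/(1.381e-23*237.5) = 6.061
Step 2: exp(-beta*E) = 0.002331
Step 3: <E> = 0.1241*0.002331/(1+0.002331) = 0.0002886 eV

0.0002886


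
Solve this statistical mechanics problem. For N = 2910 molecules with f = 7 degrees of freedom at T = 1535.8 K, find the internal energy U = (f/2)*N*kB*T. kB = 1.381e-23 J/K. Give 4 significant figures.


Step 1: f/2 = 7/2 = 3.5
Step 2: N*kB*T = 2910*1.381e-23*1535.8 = 6.172e-17
Step 3: U = 3.5 * 6.172e-17 = 2.16e-16 J

2.16e-16


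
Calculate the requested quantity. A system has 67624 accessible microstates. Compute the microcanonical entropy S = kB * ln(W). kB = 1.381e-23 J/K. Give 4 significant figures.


Step 1: ln(W) = ln(67624) = 11.12
Step 2: S = kB * ln(W) = 1.381e-23 * 11.12
Step 3: S = 1.536e-22 J/K

1.536e-22


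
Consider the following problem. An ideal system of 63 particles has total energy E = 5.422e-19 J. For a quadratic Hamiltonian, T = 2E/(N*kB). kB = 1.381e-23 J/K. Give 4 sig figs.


Step 1: Numerator = 2*E = 2*5.422e-19 = 1.084e-18 J
Step 2: Denominator = N*kB = 63*1.381e-23 = 8.7e-22
Step 3: T = 1.084e-18 / 8.7e-22 = 1246 K

1246


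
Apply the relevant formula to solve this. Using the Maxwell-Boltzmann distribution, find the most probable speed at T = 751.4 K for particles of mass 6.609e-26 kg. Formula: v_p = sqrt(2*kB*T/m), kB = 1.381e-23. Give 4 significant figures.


Step 1: Numerator = 2*kB*T = 2*1.381e-23*751.4 = 2.075e-20
Step 2: Ratio = 2.075e-20 / 6.609e-26 = 3.14e+05
Step 3: v_p = sqrt(3.14e+05) = 560.4 m/s

560.4


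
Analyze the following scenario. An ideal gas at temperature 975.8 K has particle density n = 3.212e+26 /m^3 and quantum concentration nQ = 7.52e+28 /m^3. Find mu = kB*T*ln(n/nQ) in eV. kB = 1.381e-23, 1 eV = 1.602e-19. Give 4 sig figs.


Step 1: n/nQ = 3.212e+26/7.52e+28 = 0.004271
Step 2: ln(n/nQ) = -5.456
Step 3: mu = kB*T*ln(n/nQ) = 1.348e-20*-5.456 = -7.352e-20 J
Step 4: Convert to eV: -7.352e-20/1.602e-19 = -0.4589 eV

-0.4589


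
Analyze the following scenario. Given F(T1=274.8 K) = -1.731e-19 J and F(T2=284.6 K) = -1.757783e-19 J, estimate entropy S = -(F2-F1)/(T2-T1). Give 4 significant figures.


Step 1: dF = F2 - F1 = -1.757783e-19 - (-1.731e-19) = -2.6783e-21 J
Step 2: dT = T2 - T1 = 284.6 - 274.8 = 9.8 K
Step 3: S = -dF/dT = -(-2.6783e-21)/9.8 = 2.733e-22 J/K

2.733e-22


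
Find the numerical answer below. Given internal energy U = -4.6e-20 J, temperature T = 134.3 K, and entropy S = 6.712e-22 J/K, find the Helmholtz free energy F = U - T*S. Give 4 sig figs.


Step 1: T*S = 134.3 * 6.712e-22 = 9.014e-20 J
Step 2: F = U - T*S = -4.6e-20 - 9.014e-20
Step 3: F = -1.361e-19 J

-1.361e-19


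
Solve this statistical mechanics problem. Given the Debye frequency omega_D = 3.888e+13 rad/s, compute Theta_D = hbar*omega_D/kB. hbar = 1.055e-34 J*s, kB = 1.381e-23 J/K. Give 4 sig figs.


Step 1: hbar*omega_D = 1.055e-34 * 3.888e+13 = 4.102e-21 J
Step 2: Theta_D = 4.102e-21 / 1.381e-23
Step 3: Theta_D = 297 K

297


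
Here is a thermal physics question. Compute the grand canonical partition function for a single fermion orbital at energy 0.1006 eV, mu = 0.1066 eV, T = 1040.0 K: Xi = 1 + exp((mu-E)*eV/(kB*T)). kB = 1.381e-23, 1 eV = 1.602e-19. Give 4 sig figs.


Step 1: (mu - E) = 0.1066 - 0.1006 = 0.006 eV
Step 2: x = (mu-E)*eV/(kB*T) = 0.006*1.602e-19/(1.381e-23*1040.0) = 0.06692
Step 3: exp(x) = 1.069
Step 4: Xi = 1 + 1.069 = 2.069

2.069


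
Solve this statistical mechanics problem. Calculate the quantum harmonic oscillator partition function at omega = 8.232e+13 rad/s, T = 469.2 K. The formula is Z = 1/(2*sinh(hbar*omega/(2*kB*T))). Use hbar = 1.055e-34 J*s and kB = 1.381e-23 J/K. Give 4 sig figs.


Step 1: Compute x = hbar*omega/(kB*T) = 1.055e-34*8.232e+13/(1.381e-23*469.2) = 1.34
Step 2: x/2 = 0.6702
Step 3: sinh(x/2) = 0.7215
Step 4: Z = 1/(2*0.7215) = 0.693

0.693


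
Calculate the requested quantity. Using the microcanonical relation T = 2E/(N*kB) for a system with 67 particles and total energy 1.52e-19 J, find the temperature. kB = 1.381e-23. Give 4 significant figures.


Step 1: Numerator = 2*E = 2*1.52e-19 = 3.04e-19 J
Step 2: Denominator = N*kB = 67*1.381e-23 = 9.253e-22
Step 3: T = 3.04e-19 / 9.253e-22 = 328.6 K

328.6


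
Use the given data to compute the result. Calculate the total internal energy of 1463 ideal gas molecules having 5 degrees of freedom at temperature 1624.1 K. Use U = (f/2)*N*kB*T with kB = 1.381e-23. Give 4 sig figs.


Step 1: f/2 = 5/2 = 2.5
Step 2: N*kB*T = 1463*1.381e-23*1624.1 = 3.281e-17
Step 3: U = 2.5 * 3.281e-17 = 8.203e-17 J

8.203e-17


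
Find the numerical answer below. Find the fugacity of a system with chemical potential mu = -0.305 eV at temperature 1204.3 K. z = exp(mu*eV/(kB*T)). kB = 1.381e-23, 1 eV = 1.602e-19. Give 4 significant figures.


Step 1: Convert mu to Joules: -0.305*1.602e-19 = -4.886e-20 J
Step 2: kB*T = 1.381e-23*1204.3 = 1.663e-20 J
Step 3: mu/(kB*T) = -2.938
Step 4: z = exp(-2.938) = 0.05298

0.05298


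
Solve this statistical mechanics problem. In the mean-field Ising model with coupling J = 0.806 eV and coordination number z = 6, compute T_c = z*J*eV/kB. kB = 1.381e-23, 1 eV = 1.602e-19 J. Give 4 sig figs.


Step 1: z*J = 6*0.806 = 4.836 eV
Step 2: Convert to Joules: 4.836*1.602e-19 = 7.747e-19 J
Step 3: T_c = 7.747e-19 / 1.381e-23 = 5.61e+04 K

5.61e+04


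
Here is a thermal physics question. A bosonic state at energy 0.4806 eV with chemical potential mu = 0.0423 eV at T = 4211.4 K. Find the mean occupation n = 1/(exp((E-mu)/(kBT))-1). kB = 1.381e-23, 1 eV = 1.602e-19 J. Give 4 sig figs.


Step 1: (E - mu) = 0.4383 eV
Step 2: x = (E-mu)*eV/(kB*T) = 0.4383*1.602e-19/(1.381e-23*4211.4) = 1.207
Step 3: exp(x) = 3.344
Step 4: n = 1/(exp(x)-1) = 0.4265

0.4265


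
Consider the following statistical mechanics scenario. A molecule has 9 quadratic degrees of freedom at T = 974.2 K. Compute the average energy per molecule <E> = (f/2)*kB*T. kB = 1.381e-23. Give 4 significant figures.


Step 1: f/2 = 9/2 = 4.5
Step 2: kB*T = 1.381e-23 * 974.2 = 1.345e-20
Step 3: <E> = 4.5 * 1.345e-20 = 6.054e-20 J

6.054e-20


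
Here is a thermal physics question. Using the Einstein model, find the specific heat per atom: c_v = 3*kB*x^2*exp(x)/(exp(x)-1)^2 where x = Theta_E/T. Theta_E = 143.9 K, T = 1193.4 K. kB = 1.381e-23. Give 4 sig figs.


Step 1: x = Theta_E/T = 143.9/1193.4 = 0.1206
Step 2: x^2 = 0.01454
Step 3: exp(x) = 1.128
Step 4: c_v = 3*1.381e-23*0.01454*1.128/(1.128-1)^2 = 4.138e-23

4.138e-23


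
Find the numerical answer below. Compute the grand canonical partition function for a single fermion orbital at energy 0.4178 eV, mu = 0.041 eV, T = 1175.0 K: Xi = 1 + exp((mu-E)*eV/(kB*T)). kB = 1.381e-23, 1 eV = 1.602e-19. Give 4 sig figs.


Step 1: (mu - E) = 0.041 - 0.4178 = -0.3768 eV
Step 2: x = (mu-E)*eV/(kB*T) = -0.3768*1.602e-19/(1.381e-23*1175.0) = -3.72
Step 3: exp(x) = 0.02423
Step 4: Xi = 1 + 0.02423 = 1.024

1.024


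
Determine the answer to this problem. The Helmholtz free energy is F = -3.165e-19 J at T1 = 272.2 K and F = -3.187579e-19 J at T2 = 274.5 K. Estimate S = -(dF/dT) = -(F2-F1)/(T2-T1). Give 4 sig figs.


Step 1: dF = F2 - F1 = -3.187579e-19 - (-3.165e-19) = -2.2579e-21 J
Step 2: dT = T2 - T1 = 274.5 - 272.2 = 2.3 K
Step 3: S = -dF/dT = -(-2.2579e-21)/2.3 = 9.817e-22 J/K

9.817e-22


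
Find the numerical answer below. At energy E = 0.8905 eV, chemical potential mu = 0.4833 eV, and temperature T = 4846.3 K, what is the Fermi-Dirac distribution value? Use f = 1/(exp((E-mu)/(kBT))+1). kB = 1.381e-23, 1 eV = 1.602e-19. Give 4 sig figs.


Step 1: (E - mu) = 0.8905 - 0.4833 = 0.4072 eV
Step 2: Convert: (E-mu)*eV = 6.523e-20 J
Step 3: x = (E-mu)*eV/(kB*T) = 0.9747
Step 4: f = 1/(exp(0.9747)+1) = 0.2739

0.2739


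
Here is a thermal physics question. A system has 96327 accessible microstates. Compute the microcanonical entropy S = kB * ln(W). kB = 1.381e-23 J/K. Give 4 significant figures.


Step 1: ln(W) = ln(96327) = 11.48
Step 2: S = kB * ln(W) = 1.381e-23 * 11.48
Step 3: S = 1.585e-22 J/K

1.585e-22


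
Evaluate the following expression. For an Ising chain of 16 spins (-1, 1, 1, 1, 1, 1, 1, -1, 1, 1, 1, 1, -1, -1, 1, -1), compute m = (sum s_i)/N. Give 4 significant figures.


Step 1: Count up spins (+1): 11, down spins (-1): 5
Step 2: Total magnetization M = 11 - 5 = 6
Step 3: m = M/N = 6/16 = 0.375

0.375


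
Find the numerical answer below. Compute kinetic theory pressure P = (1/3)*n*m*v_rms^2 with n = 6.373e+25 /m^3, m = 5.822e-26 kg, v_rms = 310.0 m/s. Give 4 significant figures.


Step 1: v_rms^2 = 310.0^2 = 9.61e+04
Step 2: n*m = 6.373e+25*5.822e-26 = 3.71
Step 3: P = (1/3)*3.71*9.61e+04 = 1.189e+05 Pa

1.189e+05


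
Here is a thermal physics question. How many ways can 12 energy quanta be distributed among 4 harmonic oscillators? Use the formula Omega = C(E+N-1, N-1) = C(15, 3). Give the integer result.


Step 1: Use binomial coefficient C(15, 3)
Step 2: Numerator = 15! / 12!
Step 3: Denominator = 3!
Step 4: Omega = 455

455


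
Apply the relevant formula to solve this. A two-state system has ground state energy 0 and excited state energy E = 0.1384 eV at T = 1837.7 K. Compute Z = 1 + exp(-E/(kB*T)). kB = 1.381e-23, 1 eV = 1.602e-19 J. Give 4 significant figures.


Step 1: Compute beta*E = E*eV/(kB*T) = 0.1384*1.602e-19/(1.381e-23*1837.7) = 0.8736
Step 2: exp(-beta*E) = exp(-0.8736) = 0.4174
Step 3: Z = 1 + 0.4174 = 1.417

1.417


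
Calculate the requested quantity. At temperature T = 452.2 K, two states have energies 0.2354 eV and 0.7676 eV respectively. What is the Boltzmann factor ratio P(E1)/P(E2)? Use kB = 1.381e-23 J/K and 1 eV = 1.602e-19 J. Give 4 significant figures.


Step 1: Compute energy difference dE = E1 - E2 = 0.2354 - 0.7676 = -0.5322 eV
Step 2: Convert to Joules: dE_J = -0.5322 * 1.602e-19 = -8.526e-20 J
Step 3: Compute exponent = -dE_J / (kB * T) = -(-8.526e-20) / (1.381e-23 * 452.2) = 13.65
Step 4: P(E1)/P(E2) = exp(13.65) = 8.496e+05

8.496e+05


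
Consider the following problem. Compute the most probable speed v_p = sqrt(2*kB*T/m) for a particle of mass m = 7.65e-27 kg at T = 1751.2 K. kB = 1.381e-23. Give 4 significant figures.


Step 1: Numerator = 2*kB*T = 2*1.381e-23*1751.2 = 4.837e-20
Step 2: Ratio = 4.837e-20 / 7.65e-27 = 6.323e+06
Step 3: v_p = sqrt(6.323e+06) = 2514 m/s

2514


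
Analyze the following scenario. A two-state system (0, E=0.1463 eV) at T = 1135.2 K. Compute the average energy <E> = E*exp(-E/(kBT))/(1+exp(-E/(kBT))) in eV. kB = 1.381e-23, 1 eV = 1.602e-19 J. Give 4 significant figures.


Step 1: beta*E = 0.1463*1.602e-19/(1.381e-23*1135.2) = 1.495
Step 2: exp(-beta*E) = 0.2242
Step 3: <E> = 0.1463*0.2242/(1+0.2242) = 0.0268 eV

0.0268


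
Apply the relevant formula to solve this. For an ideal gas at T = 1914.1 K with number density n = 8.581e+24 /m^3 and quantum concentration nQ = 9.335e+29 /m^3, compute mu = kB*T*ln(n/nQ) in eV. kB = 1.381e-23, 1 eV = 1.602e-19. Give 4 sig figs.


Step 1: n/nQ = 8.581e+24/9.335e+29 = 9.192e-06
Step 2: ln(n/nQ) = -11.6
Step 3: mu = kB*T*ln(n/nQ) = 2.643e-20*-11.6 = -3.066e-19 J
Step 4: Convert to eV: -3.066e-19/1.602e-19 = -1.914 eV

-1.914


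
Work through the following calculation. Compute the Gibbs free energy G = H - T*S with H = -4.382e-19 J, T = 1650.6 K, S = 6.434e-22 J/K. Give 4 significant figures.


Step 1: T*S = 1650.6 * 6.434e-22 = 1.062e-18 J
Step 2: G = H - T*S = -4.382e-19 - 1.062e-18
Step 3: G = -1.5e-18 J

-1.5e-18


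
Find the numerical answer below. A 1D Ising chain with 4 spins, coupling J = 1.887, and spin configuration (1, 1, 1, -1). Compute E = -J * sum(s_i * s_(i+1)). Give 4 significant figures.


Step 1: Nearest-neighbor products: 1, 1, -1
Step 2: Sum of products = 1
Step 3: E = -1.887 * 1 = -1.887

-1.887


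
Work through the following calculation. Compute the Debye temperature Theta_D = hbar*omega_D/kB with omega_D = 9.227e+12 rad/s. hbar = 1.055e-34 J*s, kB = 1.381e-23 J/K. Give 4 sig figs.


Step 1: hbar*omega_D = 1.055e-34 * 9.227e+12 = 9.734e-22 J
Step 2: Theta_D = 9.734e-22 / 1.381e-23
Step 3: Theta_D = 70.49 K

70.49


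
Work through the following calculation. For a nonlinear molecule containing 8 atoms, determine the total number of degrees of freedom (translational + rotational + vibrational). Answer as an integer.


Step 1: Translational DOF = 3
Step 2: Rotational DOF (nonlinear) = 3
Step 3: Vibrational DOF = 3*8 - 6 = 18
Step 4: Total = 3 + 3 + 18 = 24

24


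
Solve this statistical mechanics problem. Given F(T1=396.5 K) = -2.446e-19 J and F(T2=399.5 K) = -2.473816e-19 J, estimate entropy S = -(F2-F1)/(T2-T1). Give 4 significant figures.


Step 1: dF = F2 - F1 = -2.473816e-19 - (-2.446e-19) = -2.7816e-21 J
Step 2: dT = T2 - T1 = 399.5 - 396.5 = 3 K
Step 3: S = -dF/dT = -(-2.7816e-21)/3 = 9.272e-22 J/K

9.272e-22


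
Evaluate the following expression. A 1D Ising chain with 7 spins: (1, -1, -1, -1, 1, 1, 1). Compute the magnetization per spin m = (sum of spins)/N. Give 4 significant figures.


Step 1: Count up spins (+1): 4, down spins (-1): 3
Step 2: Total magnetization M = 4 - 3 = 1
Step 3: m = M/N = 1/7 = 0.1429

0.1429
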